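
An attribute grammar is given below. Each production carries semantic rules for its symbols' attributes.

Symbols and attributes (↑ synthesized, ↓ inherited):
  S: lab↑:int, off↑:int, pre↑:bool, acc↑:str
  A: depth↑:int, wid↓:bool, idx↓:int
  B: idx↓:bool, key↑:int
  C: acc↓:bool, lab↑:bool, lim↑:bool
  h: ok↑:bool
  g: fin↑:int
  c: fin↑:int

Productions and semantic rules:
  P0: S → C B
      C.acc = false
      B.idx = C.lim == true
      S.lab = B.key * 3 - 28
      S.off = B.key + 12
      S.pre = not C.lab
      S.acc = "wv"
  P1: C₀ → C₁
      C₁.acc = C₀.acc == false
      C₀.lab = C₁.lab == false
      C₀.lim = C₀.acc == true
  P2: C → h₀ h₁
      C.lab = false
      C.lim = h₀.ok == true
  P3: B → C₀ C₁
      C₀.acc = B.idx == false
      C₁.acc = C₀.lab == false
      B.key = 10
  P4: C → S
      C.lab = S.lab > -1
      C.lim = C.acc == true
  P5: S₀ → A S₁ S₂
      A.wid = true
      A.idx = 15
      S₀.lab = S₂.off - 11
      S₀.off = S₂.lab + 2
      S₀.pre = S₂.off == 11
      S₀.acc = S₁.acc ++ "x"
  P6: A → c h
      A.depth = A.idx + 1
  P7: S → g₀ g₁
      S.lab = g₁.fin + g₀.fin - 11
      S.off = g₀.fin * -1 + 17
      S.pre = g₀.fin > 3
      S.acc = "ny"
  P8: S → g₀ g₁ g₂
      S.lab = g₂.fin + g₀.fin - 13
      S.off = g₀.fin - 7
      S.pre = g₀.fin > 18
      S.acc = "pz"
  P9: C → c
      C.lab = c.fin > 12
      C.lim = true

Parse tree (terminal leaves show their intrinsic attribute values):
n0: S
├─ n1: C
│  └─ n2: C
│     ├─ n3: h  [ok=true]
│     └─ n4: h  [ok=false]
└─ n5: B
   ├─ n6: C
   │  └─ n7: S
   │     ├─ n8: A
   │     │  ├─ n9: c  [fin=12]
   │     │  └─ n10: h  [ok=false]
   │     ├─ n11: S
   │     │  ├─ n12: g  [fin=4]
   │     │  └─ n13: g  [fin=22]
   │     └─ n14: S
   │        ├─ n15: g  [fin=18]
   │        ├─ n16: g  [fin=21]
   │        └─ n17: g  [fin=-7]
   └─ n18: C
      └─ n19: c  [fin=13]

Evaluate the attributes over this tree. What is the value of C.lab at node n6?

1. n1.acc = false  [false]
2. n2.acc = true  [C₀.acc == false]
3. n3.ok = true  [terminal]
4. n4.ok = false  [terminal]
5. n2.lab = false  [false]
6. n2.lim = true  [h₀.ok == true]
7. n1.lab = true  [C₁.lab == false]
8. n1.lim = false  [C₀.acc == true]
9. n5.idx = false  [C.lim == true]
10. n6.acc = true  [B.idx == false]
11. n8.wid = true  [true]
12. n8.idx = 15  [15]
13. n9.fin = 12  [terminal]
14. n10.ok = false  [terminal]
15. n8.depth = 16  [A.idx + 1]
16. n12.fin = 4  [terminal]
17. n13.fin = 22  [terminal]
18. n11.lab = 15  [g₁.fin + g₀.fin - 11]
19. n11.off = 13  [g₀.fin * -1 + 17]
20. n11.pre = true  [g₀.fin > 3]
21. n11.acc = "ny"  ["ny"]
22. n15.fin = 18  [terminal]
23. n16.fin = 21  [terminal]
24. n17.fin = -7  [terminal]
25. n14.lab = -2  [g₂.fin + g₀.fin - 13]
26. n14.off = 11  [g₀.fin - 7]
27. n14.pre = false  [g₀.fin > 18]
28. n14.acc = "pz"  ["pz"]
29. n7.lab = 0  [S₂.off - 11]
30. n7.off = 0  [S₂.lab + 2]
31. n7.pre = true  [S₂.off == 11]
32. n7.acc = "nyx"  [S₁.acc ++ "x"]
33. n6.lab = true  [S.lab > -1]
34. n6.lim = true  [C.acc == true]
35. n18.acc = false  [C₀.lab == false]
36. n19.fin = 13  [terminal]
37. n18.lab = true  [c.fin > 12]
38. n18.lim = true  [true]
39. n5.key = 10  [10]
40. n0.lab = 2  [B.key * 3 - 28]
41. n0.off = 22  [B.key + 12]
42. n0.pre = false  [not C.lab]
43. n0.acc = "wv"  ["wv"]

true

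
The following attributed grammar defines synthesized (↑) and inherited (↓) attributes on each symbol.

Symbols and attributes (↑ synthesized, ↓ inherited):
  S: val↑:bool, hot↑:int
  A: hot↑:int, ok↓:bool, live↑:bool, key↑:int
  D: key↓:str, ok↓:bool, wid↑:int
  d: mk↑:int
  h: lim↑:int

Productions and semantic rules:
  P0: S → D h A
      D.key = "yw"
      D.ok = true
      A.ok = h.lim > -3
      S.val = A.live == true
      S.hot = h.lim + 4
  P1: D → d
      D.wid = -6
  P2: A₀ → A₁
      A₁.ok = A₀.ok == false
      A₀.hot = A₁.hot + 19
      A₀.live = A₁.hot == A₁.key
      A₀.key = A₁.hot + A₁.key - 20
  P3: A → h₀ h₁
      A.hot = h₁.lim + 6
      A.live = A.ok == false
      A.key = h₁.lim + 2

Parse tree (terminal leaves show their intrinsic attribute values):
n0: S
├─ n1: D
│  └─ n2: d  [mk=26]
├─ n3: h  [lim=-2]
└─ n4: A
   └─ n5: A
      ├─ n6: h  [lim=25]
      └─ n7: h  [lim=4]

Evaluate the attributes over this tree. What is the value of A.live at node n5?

true

1. n1.key = "yw"  ["yw"]
2. n1.ok = true  [true]
3. n2.mk = 26  [terminal]
4. n1.wid = -6  [-6]
5. n3.lim = -2  [terminal]
6. n4.ok = true  [h.lim > -3]
7. n5.ok = false  [A₀.ok == false]
8. n6.lim = 25  [terminal]
9. n7.lim = 4  [terminal]
10. n5.hot = 10  [h₁.lim + 6]
11. n5.live = true  [A.ok == false]
12. n5.key = 6  [h₁.lim + 2]
13. n4.hot = 29  [A₁.hot + 19]
14. n4.live = false  [A₁.hot == A₁.key]
15. n4.key = -4  [A₁.hot + A₁.key - 20]
16. n0.val = false  [A.live == true]
17. n0.hot = 2  [h.lim + 4]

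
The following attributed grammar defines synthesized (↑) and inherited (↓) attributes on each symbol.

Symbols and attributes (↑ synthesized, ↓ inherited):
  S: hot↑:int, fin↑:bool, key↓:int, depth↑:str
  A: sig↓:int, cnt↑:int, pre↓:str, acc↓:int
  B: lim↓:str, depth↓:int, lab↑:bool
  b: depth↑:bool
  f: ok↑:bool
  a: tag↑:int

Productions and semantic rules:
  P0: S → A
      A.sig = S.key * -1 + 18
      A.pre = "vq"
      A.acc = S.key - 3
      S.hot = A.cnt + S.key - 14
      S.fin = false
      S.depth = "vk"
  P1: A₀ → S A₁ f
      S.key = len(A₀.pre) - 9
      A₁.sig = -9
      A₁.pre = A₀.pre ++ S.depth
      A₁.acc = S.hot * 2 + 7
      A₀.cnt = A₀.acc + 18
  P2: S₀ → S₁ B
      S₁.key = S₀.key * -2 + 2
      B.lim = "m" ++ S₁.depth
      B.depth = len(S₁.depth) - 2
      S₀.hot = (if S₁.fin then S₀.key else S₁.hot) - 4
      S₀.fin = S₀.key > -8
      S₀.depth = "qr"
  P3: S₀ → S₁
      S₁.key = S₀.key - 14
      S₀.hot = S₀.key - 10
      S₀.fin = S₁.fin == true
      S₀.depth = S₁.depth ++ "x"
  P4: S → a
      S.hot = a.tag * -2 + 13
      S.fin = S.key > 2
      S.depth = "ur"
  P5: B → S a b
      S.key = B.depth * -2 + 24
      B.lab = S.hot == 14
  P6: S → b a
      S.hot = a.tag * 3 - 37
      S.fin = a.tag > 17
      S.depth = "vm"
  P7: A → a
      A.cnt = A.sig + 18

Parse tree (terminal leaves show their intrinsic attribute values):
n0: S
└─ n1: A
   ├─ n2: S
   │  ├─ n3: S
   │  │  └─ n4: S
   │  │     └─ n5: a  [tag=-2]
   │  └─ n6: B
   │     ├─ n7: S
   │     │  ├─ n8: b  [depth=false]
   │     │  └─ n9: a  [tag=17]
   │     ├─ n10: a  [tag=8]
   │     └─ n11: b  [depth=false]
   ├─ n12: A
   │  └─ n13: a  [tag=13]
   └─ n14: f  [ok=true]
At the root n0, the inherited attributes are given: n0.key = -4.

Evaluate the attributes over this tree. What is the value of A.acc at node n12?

11

1. n0.key = -4  [given at root]
2. n1.sig = 22  [S.key * -1 + 18]
3. n1.pre = "vq"  ["vq"]
4. n1.acc = -7  [S.key - 3]
5. n2.key = -7  [len(A₀.pre) - 9]
6. n3.key = 16  [S₀.key * -2 + 2]
7. n4.key = 2  [S₀.key - 14]
8. n5.tag = -2  [terminal]
9. n4.hot = 17  [a.tag * -2 + 13]
10. n4.fin = false  [S.key > 2]
11. n4.depth = "ur"  ["ur"]
12. n3.hot = 6  [S₀.key - 10]
13. n3.fin = false  [S₁.fin == true]
14. n3.depth = "urx"  [S₁.depth ++ "x"]
15. n6.lim = "murx"  ["m" ++ S₁.depth]
16. n6.depth = 1  [len(S₁.depth) - 2]
17. n7.key = 22  [B.depth * -2 + 24]
18. n8.depth = false  [terminal]
19. n9.tag = 17  [terminal]
20. n7.hot = 14  [a.tag * 3 - 37]
21. n7.fin = false  [a.tag > 17]
22. n7.depth = "vm"  ["vm"]
23. n10.tag = 8  [terminal]
24. n11.depth = false  [terminal]
25. n6.lab = true  [S.hot == 14]
26. n2.hot = 2  [(if S₁.fin then S₀.key else S₁.hot) - 4]
27. n2.fin = true  [S₀.key > -8]
28. n2.depth = "qr"  ["qr"]
29. n12.sig = -9  [-9]
30. n12.pre = "vqqr"  [A₀.pre ++ S.depth]
31. n12.acc = 11  [S.hot * 2 + 7]
32. n13.tag = 13  [terminal]
33. n12.cnt = 9  [A.sig + 18]
34. n14.ok = true  [terminal]
35. n1.cnt = 11  [A₀.acc + 18]
36. n0.hot = -7  [A.cnt + S.key - 14]
37. n0.fin = false  [false]
38. n0.depth = "vk"  ["vk"]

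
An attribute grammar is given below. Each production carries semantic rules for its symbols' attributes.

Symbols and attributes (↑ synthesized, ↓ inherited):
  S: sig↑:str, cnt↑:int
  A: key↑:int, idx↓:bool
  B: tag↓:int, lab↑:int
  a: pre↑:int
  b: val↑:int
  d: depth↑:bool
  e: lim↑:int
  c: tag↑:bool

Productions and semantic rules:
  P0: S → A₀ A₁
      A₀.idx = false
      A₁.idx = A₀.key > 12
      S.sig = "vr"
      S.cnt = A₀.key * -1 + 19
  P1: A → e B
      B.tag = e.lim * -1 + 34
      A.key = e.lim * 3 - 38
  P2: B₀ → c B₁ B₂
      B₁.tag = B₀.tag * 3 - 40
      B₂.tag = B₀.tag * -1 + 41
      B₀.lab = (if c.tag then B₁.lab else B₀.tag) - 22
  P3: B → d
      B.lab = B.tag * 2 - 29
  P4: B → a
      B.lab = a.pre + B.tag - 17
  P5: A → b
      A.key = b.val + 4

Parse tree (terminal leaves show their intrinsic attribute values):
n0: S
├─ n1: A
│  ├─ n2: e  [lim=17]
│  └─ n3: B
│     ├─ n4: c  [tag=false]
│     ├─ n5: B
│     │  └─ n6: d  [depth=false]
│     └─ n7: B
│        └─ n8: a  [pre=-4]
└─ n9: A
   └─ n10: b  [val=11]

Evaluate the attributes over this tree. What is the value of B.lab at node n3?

-5

1. n1.idx = false  [false]
2. n2.lim = 17  [terminal]
3. n3.tag = 17  [e.lim * -1 + 34]
4. n4.tag = false  [terminal]
5. n5.tag = 11  [B₀.tag * 3 - 40]
6. n6.depth = false  [terminal]
7. n5.lab = -7  [B.tag * 2 - 29]
8. n7.tag = 24  [B₀.tag * -1 + 41]
9. n8.pre = -4  [terminal]
10. n7.lab = 3  [a.pre + B.tag - 17]
11. n3.lab = -5  [(if c.tag then B₁.lab else B₀.tag) - 22]
12. n1.key = 13  [e.lim * 3 - 38]
13. n9.idx = true  [A₀.key > 12]
14. n10.val = 11  [terminal]
15. n9.key = 15  [b.val + 4]
16. n0.sig = "vr"  ["vr"]
17. n0.cnt = 6  [A₀.key * -1 + 19]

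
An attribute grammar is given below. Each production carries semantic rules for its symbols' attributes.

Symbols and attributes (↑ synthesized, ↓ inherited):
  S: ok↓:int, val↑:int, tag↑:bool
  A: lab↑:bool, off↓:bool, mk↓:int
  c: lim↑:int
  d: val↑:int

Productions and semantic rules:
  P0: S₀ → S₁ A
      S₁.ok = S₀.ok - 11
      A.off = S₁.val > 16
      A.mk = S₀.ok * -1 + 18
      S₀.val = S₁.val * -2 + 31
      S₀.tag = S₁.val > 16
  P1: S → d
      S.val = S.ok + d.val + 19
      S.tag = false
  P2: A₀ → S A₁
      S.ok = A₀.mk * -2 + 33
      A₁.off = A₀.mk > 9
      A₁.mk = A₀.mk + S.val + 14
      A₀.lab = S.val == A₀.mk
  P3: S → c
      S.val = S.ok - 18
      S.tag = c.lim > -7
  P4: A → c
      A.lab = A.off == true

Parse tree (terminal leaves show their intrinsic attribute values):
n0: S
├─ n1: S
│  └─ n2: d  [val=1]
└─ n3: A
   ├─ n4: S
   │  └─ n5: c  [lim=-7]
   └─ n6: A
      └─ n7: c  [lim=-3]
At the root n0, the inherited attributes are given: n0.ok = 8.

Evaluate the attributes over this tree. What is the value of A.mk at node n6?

1. n0.ok = 8  [given at root]
2. n1.ok = -3  [S₀.ok - 11]
3. n2.val = 1  [terminal]
4. n1.val = 17  [S.ok + d.val + 19]
5. n1.tag = false  [false]
6. n3.off = true  [S₁.val > 16]
7. n3.mk = 10  [S₀.ok * -1 + 18]
8. n4.ok = 13  [A₀.mk * -2 + 33]
9. n5.lim = -7  [terminal]
10. n4.val = -5  [S.ok - 18]
11. n4.tag = false  [c.lim > -7]
12. n6.off = true  [A₀.mk > 9]
13. n6.mk = 19  [A₀.mk + S.val + 14]
14. n7.lim = -3  [terminal]
15. n6.lab = true  [A.off == true]
16. n3.lab = false  [S.val == A₀.mk]
17. n0.val = -3  [S₁.val * -2 + 31]
18. n0.tag = true  [S₁.val > 16]

19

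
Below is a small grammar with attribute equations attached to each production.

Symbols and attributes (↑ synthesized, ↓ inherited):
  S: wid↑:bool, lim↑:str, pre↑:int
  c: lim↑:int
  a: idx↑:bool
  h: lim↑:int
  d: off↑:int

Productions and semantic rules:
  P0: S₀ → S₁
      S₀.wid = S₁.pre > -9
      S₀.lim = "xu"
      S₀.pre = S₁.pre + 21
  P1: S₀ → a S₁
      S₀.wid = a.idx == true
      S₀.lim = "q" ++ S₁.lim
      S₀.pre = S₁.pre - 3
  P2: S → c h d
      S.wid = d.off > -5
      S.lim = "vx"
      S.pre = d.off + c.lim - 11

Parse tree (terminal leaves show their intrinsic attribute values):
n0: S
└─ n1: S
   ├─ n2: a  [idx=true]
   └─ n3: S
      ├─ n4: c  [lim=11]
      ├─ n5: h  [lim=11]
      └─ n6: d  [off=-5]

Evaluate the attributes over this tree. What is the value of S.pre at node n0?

13

1. n2.idx = true  [terminal]
2. n4.lim = 11  [terminal]
3. n5.lim = 11  [terminal]
4. n6.off = -5  [terminal]
5. n3.wid = false  [d.off > -5]
6. n3.lim = "vx"  ["vx"]
7. n3.pre = -5  [d.off + c.lim - 11]
8. n1.wid = true  [a.idx == true]
9. n1.lim = "qvx"  ["q" ++ S₁.lim]
10. n1.pre = -8  [S₁.pre - 3]
11. n0.wid = true  [S₁.pre > -9]
12. n0.lim = "xu"  ["xu"]
13. n0.pre = 13  [S₁.pre + 21]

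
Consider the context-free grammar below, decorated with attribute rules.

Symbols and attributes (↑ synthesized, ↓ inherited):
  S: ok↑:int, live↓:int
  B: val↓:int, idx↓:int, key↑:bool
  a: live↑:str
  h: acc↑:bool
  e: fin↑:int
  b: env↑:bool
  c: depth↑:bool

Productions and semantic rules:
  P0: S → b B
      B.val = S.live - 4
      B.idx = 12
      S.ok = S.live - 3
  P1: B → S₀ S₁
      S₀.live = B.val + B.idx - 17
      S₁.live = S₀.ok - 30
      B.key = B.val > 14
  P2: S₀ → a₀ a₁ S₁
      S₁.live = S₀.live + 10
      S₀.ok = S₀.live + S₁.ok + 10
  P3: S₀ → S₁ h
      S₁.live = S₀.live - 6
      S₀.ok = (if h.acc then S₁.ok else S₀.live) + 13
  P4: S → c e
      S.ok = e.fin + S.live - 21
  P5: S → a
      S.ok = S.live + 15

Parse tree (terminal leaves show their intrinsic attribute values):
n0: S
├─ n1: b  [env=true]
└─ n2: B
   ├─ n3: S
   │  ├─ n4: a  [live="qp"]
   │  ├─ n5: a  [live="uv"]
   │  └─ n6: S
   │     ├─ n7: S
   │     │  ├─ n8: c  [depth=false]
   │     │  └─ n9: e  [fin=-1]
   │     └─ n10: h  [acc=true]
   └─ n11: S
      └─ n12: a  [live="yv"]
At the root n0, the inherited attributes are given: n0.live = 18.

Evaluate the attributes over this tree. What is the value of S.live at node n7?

13

1. n0.live = 18  [given at root]
2. n1.env = true  [terminal]
3. n2.val = 14  [S.live - 4]
4. n2.idx = 12  [12]
5. n3.live = 9  [B.val + B.idx - 17]
6. n4.live = "qp"  [terminal]
7. n5.live = "uv"  [terminal]
8. n6.live = 19  [S₀.live + 10]
9. n7.live = 13  [S₀.live - 6]
10. n8.depth = false  [terminal]
11. n9.fin = -1  [terminal]
12. n7.ok = -9  [e.fin + S.live - 21]
13. n10.acc = true  [terminal]
14. n6.ok = 4  [(if h.acc then S₁.ok else S₀.live) + 13]
15. n3.ok = 23  [S₀.live + S₁.ok + 10]
16. n11.live = -7  [S₀.ok - 30]
17. n12.live = "yv"  [terminal]
18. n11.ok = 8  [S.live + 15]
19. n2.key = false  [B.val > 14]
20. n0.ok = 15  [S.live - 3]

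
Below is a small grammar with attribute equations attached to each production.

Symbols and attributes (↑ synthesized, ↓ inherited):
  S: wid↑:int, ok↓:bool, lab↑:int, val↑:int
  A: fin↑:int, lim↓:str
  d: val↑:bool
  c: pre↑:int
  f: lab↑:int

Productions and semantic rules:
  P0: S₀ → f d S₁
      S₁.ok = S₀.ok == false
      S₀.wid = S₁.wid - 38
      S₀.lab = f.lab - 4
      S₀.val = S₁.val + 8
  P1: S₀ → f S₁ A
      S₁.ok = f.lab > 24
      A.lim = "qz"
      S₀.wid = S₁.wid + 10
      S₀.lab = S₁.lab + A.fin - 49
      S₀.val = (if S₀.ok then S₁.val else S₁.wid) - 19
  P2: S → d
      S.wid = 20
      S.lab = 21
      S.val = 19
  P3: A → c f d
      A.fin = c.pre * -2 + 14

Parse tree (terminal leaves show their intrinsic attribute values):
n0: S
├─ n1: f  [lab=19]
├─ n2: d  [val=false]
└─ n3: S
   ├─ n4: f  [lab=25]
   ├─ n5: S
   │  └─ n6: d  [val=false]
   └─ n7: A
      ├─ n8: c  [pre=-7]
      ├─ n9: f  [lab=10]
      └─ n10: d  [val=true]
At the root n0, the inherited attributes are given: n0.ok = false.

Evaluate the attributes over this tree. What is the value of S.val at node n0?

1. n0.ok = false  [given at root]
2. n1.lab = 19  [terminal]
3. n2.val = false  [terminal]
4. n3.ok = true  [S₀.ok == false]
5. n4.lab = 25  [terminal]
6. n5.ok = true  [f.lab > 24]
7. n6.val = false  [terminal]
8. n5.wid = 20  [20]
9. n5.lab = 21  [21]
10. n5.val = 19  [19]
11. n7.lim = "qz"  ["qz"]
12. n8.pre = -7  [terminal]
13. n9.lab = 10  [terminal]
14. n10.val = true  [terminal]
15. n7.fin = 28  [c.pre * -2 + 14]
16. n3.wid = 30  [S₁.wid + 10]
17. n3.lab = 0  [S₁.lab + A.fin - 49]
18. n3.val = 0  [(if S₀.ok then S₁.val else S₁.wid) - 19]
19. n0.wid = -8  [S₁.wid - 38]
20. n0.lab = 15  [f.lab - 4]
21. n0.val = 8  [S₁.val + 8]

8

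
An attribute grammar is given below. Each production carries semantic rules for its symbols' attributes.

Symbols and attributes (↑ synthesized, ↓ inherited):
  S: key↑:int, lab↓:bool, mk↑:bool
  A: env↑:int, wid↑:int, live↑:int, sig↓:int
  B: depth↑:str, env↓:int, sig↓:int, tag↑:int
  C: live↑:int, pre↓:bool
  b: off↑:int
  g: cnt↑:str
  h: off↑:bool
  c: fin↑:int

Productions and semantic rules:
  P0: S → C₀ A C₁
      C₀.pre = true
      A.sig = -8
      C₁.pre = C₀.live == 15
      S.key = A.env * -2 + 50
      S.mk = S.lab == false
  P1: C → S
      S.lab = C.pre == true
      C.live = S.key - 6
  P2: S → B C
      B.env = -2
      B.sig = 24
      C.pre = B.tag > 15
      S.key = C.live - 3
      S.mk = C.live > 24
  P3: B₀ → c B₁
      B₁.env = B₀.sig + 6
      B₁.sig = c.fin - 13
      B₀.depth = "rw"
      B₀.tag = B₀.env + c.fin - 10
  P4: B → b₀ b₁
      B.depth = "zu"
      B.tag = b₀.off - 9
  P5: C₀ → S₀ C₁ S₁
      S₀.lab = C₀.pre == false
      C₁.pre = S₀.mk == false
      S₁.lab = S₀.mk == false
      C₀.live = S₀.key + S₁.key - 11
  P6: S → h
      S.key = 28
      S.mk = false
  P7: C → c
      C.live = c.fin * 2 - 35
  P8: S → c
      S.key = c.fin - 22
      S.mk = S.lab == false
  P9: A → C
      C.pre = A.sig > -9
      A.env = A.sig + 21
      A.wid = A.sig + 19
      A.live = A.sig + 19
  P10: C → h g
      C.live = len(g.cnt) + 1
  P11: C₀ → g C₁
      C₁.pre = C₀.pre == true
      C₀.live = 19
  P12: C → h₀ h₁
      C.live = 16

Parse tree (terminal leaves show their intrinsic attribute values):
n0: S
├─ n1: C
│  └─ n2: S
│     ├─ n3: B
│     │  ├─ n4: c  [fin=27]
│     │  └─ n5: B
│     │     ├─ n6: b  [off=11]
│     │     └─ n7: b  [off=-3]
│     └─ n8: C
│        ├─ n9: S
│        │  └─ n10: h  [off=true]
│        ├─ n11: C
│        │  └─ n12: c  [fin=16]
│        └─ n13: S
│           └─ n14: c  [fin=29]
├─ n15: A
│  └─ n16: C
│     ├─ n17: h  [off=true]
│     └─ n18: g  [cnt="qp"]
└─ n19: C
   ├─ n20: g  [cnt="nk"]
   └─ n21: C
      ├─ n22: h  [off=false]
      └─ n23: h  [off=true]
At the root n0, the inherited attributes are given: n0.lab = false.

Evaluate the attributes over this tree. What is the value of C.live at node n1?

1. n0.lab = false  [given at root]
2. n1.pre = true  [true]
3. n2.lab = true  [C.pre == true]
4. n3.env = -2  [-2]
5. n3.sig = 24  [24]
6. n4.fin = 27  [terminal]
7. n5.env = 30  [B₀.sig + 6]
8. n5.sig = 14  [c.fin - 13]
9. n6.off = 11  [terminal]
10. n7.off = -3  [terminal]
11. n5.depth = "zu"  ["zu"]
12. n5.tag = 2  [b₀.off - 9]
13. n3.depth = "rw"  ["rw"]
14. n3.tag = 15  [B₀.env + c.fin - 10]
15. n8.pre = false  [B.tag > 15]
16. n9.lab = true  [C₀.pre == false]
17. n10.off = true  [terminal]
18. n9.key = 28  [28]
19. n9.mk = false  [false]
20. n11.pre = true  [S₀.mk == false]
21. n12.fin = 16  [terminal]
22. n11.live = -3  [c.fin * 2 - 35]
23. n13.lab = true  [S₀.mk == false]
24. n14.fin = 29  [terminal]
25. n13.key = 7  [c.fin - 22]
26. n13.mk = false  [S.lab == false]
27. n8.live = 24  [S₀.key + S₁.key - 11]
28. n2.key = 21  [C.live - 3]
29. n2.mk = false  [C.live > 24]
30. n1.live = 15  [S.key - 6]
31. n15.sig = -8  [-8]
32. n16.pre = true  [A.sig > -9]
33. n17.off = true  [terminal]
34. n18.cnt = "qp"  [terminal]
35. n16.live = 3  [len(g.cnt) + 1]
36. n15.env = 13  [A.sig + 21]
37. n15.wid = 11  [A.sig + 19]
38. n15.live = 11  [A.sig + 19]
39. n19.pre = true  [C₀.live == 15]
40. n20.cnt = "nk"  [terminal]
41. n21.pre = true  [C₀.pre == true]
42. n22.off = false  [terminal]
43. n23.off = true  [terminal]
44. n21.live = 16  [16]
45. n19.live = 19  [19]
46. n0.key = 24  [A.env * -2 + 50]
47. n0.mk = true  [S.lab == false]

15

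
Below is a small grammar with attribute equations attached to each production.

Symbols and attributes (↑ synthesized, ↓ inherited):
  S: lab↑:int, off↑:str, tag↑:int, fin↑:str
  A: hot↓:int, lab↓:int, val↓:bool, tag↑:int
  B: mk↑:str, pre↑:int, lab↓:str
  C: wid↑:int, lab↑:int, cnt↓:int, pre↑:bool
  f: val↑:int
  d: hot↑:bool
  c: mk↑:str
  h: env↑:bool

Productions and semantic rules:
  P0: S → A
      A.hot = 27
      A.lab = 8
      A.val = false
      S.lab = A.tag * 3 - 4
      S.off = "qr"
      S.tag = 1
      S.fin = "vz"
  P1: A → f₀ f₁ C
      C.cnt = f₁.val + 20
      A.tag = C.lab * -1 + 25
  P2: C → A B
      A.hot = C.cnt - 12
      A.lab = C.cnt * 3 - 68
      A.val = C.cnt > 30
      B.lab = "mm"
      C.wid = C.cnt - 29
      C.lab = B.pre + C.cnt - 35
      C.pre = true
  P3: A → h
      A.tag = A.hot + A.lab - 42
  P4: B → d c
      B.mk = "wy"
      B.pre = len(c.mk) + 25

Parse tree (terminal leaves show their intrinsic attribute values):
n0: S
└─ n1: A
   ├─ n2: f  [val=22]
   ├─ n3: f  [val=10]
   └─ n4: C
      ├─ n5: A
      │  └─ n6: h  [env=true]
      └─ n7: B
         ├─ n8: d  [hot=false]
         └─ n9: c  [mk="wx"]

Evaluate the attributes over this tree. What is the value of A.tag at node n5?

1. n1.hot = 27  [27]
2. n1.lab = 8  [8]
3. n1.val = false  [false]
4. n2.val = 22  [terminal]
5. n3.val = 10  [terminal]
6. n4.cnt = 30  [f₁.val + 20]
7. n5.hot = 18  [C.cnt - 12]
8. n5.lab = 22  [C.cnt * 3 - 68]
9. n5.val = false  [C.cnt > 30]
10. n6.env = true  [terminal]
11. n5.tag = -2  [A.hot + A.lab - 42]
12. n7.lab = "mm"  ["mm"]
13. n8.hot = false  [terminal]
14. n9.mk = "wx"  [terminal]
15. n7.mk = "wy"  ["wy"]
16. n7.pre = 27  [len(c.mk) + 25]
17. n4.wid = 1  [C.cnt - 29]
18. n4.lab = 22  [B.pre + C.cnt - 35]
19. n4.pre = true  [true]
20. n1.tag = 3  [C.lab * -1 + 25]
21. n0.lab = 5  [A.tag * 3 - 4]
22. n0.off = "qr"  ["qr"]
23. n0.tag = 1  [1]
24. n0.fin = "vz"  ["vz"]

-2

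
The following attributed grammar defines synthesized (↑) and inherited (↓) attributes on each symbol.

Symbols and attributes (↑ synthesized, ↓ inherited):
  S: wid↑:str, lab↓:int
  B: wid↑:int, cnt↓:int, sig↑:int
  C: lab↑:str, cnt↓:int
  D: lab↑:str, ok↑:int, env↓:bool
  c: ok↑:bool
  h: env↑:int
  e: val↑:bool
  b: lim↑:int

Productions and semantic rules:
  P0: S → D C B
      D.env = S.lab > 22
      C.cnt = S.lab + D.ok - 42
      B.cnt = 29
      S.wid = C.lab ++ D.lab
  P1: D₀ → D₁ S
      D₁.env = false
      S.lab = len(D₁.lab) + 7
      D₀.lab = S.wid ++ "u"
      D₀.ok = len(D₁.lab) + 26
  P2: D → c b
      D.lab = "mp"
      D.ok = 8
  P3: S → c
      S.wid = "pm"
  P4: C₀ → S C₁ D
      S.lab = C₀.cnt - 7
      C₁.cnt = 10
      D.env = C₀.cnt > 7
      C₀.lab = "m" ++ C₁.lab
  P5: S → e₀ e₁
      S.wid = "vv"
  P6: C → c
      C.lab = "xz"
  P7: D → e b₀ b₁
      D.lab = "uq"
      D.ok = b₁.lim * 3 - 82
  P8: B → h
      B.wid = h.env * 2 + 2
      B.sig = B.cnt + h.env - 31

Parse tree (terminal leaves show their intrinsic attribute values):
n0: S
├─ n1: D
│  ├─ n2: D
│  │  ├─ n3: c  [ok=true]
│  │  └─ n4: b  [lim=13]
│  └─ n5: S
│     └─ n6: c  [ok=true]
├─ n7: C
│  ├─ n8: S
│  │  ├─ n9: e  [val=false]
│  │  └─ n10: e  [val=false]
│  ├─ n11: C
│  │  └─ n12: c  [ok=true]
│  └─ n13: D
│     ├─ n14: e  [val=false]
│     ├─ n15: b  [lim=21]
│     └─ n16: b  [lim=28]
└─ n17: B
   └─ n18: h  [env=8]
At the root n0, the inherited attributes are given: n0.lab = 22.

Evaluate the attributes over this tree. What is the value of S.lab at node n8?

1

1. n0.lab = 22  [given at root]
2. n1.env = false  [S.lab > 22]
3. n2.env = false  [false]
4. n3.ok = true  [terminal]
5. n4.lim = 13  [terminal]
6. n2.lab = "mp"  ["mp"]
7. n2.ok = 8  [8]
8. n5.lab = 9  [len(D₁.lab) + 7]
9. n6.ok = true  [terminal]
10. n5.wid = "pm"  ["pm"]
11. n1.lab = "pmu"  [S.wid ++ "u"]
12. n1.ok = 28  [len(D₁.lab) + 26]
13. n7.cnt = 8  [S.lab + D.ok - 42]
14. n8.lab = 1  [C₀.cnt - 7]
15. n9.val = false  [terminal]
16. n10.val = false  [terminal]
17. n8.wid = "vv"  ["vv"]
18. n11.cnt = 10  [10]
19. n12.ok = true  [terminal]
20. n11.lab = "xz"  ["xz"]
21. n13.env = true  [C₀.cnt > 7]
22. n14.val = false  [terminal]
23. n15.lim = 21  [terminal]
24. n16.lim = 28  [terminal]
25. n13.lab = "uq"  ["uq"]
26. n13.ok = 2  [b₁.lim * 3 - 82]
27. n7.lab = "mxz"  ["m" ++ C₁.lab]
28. n17.cnt = 29  [29]
29. n18.env = 8  [terminal]
30. n17.wid = 18  [h.env * 2 + 2]
31. n17.sig = 6  [B.cnt + h.env - 31]
32. n0.wid = "mxzpmu"  [C.lab ++ D.lab]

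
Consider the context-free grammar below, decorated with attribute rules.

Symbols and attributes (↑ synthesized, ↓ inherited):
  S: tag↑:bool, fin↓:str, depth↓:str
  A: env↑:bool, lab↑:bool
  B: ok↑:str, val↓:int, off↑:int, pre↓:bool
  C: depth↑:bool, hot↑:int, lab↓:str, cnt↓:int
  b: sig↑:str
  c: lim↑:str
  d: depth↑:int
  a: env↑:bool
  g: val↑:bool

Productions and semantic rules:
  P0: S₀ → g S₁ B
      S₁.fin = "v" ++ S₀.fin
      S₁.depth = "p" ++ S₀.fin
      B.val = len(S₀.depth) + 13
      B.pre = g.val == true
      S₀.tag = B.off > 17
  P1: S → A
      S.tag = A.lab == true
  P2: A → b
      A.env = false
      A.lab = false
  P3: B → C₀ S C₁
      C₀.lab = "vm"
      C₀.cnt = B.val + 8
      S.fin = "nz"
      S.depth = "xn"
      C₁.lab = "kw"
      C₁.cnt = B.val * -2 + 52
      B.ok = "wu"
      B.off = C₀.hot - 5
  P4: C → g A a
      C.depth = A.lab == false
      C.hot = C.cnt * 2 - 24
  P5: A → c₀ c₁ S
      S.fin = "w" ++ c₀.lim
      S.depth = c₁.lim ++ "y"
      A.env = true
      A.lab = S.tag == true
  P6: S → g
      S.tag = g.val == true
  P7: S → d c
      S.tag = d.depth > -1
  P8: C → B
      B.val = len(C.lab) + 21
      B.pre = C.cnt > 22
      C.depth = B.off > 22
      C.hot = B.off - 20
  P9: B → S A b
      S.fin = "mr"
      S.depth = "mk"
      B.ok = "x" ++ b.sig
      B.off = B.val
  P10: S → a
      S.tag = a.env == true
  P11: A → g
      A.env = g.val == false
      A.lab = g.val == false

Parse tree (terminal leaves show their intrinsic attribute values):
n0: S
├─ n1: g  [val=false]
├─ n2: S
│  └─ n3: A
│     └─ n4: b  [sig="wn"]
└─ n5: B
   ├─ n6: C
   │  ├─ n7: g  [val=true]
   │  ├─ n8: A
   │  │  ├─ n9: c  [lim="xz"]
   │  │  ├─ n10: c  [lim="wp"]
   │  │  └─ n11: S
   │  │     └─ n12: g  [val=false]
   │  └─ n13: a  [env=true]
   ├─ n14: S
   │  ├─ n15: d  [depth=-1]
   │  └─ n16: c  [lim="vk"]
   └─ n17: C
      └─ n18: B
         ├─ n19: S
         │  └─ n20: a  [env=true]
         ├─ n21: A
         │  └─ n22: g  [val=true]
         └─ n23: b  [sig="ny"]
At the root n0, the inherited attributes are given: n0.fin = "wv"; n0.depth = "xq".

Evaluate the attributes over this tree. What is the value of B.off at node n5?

17

1. n0.fin = "wv"  [given at root]
2. n0.depth = "xq"  [given at root]
3. n1.val = false  [terminal]
4. n2.fin = "vwv"  ["v" ++ S₀.fin]
5. n2.depth = "pwv"  ["p" ++ S₀.fin]
6. n4.sig = "wn"  [terminal]
7. n3.env = false  [false]
8. n3.lab = false  [false]
9. n2.tag = false  [A.lab == true]
10. n5.val = 15  [len(S₀.depth) + 13]
11. n5.pre = false  [g.val == true]
12. n6.lab = "vm"  ["vm"]
13. n6.cnt = 23  [B.val + 8]
14. n7.val = true  [terminal]
15. n9.lim = "xz"  [terminal]
16. n10.lim = "wp"  [terminal]
17. n11.fin = "wxz"  ["w" ++ c₀.lim]
18. n11.depth = "wpy"  [c₁.lim ++ "y"]
19. n12.val = false  [terminal]
20. n11.tag = false  [g.val == true]
21. n8.env = true  [true]
22. n8.lab = false  [S.tag == true]
23. n13.env = true  [terminal]
24. n6.depth = true  [A.lab == false]
25. n6.hot = 22  [C.cnt * 2 - 24]
26. n14.fin = "nz"  ["nz"]
27. n14.depth = "xn"  ["xn"]
28. n15.depth = -1  [terminal]
29. n16.lim = "vk"  [terminal]
30. n14.tag = false  [d.depth > -1]
31. n17.lab = "kw"  ["kw"]
32. n17.cnt = 22  [B.val * -2 + 52]
33. n18.val = 23  [len(C.lab) + 21]
34. n18.pre = false  [C.cnt > 22]
35. n19.fin = "mr"  ["mr"]
36. n19.depth = "mk"  ["mk"]
37. n20.env = true  [terminal]
38. n19.tag = true  [a.env == true]
39. n22.val = true  [terminal]
40. n21.env = false  [g.val == false]
41. n21.lab = false  [g.val == false]
42. n23.sig = "ny"  [terminal]
43. n18.ok = "xny"  ["x" ++ b.sig]
44. n18.off = 23  [B.val]
45. n17.depth = true  [B.off > 22]
46. n17.hot = 3  [B.off - 20]
47. n5.ok = "wu"  ["wu"]
48. n5.off = 17  [C₀.hot - 5]
49. n0.tag = false  [B.off > 17]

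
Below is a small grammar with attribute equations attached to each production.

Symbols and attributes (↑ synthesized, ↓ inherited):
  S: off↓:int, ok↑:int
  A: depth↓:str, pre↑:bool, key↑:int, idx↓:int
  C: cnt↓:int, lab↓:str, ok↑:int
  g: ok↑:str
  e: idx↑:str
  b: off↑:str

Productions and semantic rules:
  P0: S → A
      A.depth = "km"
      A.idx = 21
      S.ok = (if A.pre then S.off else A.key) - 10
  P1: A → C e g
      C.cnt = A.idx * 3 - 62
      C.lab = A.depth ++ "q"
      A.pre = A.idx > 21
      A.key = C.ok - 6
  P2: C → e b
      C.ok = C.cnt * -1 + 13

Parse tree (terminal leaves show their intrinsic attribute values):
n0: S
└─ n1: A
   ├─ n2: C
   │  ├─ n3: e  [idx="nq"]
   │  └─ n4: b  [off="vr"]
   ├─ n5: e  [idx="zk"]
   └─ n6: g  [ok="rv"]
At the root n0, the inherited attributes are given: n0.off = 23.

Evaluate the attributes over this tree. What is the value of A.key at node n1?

6

1. n0.off = 23  [given at root]
2. n1.depth = "km"  ["km"]
3. n1.idx = 21  [21]
4. n2.cnt = 1  [A.idx * 3 - 62]
5. n2.lab = "kmq"  [A.depth ++ "q"]
6. n3.idx = "nq"  [terminal]
7. n4.off = "vr"  [terminal]
8. n2.ok = 12  [C.cnt * -1 + 13]
9. n5.idx = "zk"  [terminal]
10. n6.ok = "rv"  [terminal]
11. n1.pre = false  [A.idx > 21]
12. n1.key = 6  [C.ok - 6]
13. n0.ok = -4  [(if A.pre then S.off else A.key) - 10]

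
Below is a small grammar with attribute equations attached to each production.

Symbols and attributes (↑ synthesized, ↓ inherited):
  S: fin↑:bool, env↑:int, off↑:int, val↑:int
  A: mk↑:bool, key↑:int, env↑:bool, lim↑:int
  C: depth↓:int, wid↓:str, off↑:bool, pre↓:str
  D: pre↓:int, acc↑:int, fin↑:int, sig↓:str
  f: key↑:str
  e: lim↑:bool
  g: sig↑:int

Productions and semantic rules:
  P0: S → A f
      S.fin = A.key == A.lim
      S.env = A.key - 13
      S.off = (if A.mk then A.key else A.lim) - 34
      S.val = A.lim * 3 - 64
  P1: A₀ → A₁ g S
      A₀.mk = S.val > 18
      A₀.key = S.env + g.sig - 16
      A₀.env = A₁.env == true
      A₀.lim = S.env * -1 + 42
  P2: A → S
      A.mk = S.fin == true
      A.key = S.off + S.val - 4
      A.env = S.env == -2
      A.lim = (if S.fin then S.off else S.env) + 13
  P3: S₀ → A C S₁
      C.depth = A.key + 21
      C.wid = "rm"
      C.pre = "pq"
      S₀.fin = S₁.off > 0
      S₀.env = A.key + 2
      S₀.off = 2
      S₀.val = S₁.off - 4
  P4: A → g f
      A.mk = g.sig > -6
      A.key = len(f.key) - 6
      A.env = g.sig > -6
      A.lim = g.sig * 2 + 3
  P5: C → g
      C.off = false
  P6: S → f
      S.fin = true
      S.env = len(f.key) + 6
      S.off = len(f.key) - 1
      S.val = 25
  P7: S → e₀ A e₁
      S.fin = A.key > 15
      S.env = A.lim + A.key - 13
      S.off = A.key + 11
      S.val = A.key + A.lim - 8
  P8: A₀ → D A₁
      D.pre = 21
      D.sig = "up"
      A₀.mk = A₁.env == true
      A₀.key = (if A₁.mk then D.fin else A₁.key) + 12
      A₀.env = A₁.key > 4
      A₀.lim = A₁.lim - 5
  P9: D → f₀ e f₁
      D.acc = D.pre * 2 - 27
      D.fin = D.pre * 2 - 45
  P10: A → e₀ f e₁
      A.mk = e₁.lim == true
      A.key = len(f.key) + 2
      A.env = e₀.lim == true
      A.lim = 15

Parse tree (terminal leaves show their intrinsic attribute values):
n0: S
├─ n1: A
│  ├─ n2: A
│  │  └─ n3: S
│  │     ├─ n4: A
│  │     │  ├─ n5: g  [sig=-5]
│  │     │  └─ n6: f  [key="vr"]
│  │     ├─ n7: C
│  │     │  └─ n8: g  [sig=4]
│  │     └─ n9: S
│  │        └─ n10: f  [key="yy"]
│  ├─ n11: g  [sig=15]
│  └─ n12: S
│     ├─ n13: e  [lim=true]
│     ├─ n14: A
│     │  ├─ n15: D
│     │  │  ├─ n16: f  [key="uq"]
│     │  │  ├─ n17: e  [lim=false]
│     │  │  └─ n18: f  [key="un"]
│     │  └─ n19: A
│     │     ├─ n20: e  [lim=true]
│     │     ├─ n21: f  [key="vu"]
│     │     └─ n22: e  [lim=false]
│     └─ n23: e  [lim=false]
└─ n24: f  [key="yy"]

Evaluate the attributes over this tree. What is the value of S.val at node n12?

18

1. n5.sig = -5  [terminal]
2. n6.key = "vr"  [terminal]
3. n4.mk = true  [g.sig > -6]
4. n4.key = -4  [len(f.key) - 6]
5. n4.env = true  [g.sig > -6]
6. n4.lim = -7  [g.sig * 2 + 3]
7. n7.depth = 17  [A.key + 21]
8. n7.wid = "rm"  ["rm"]
9. n7.pre = "pq"  ["pq"]
10. n8.sig = 4  [terminal]
11. n7.off = false  [false]
12. n10.key = "yy"  [terminal]
13. n9.fin = true  [true]
14. n9.env = 8  [len(f.key) + 6]
15. n9.off = 1  [len(f.key) - 1]
16. n9.val = 25  [25]
17. n3.fin = true  [S₁.off > 0]
18. n3.env = -2  [A.key + 2]
19. n3.off = 2  [2]
20. n3.val = -3  [S₁.off - 4]
21. n2.mk = true  [S.fin == true]
22. n2.key = -5  [S.off + S.val - 4]
23. n2.env = true  [S.env == -2]
24. n2.lim = 15  [(if S.fin then S.off else S.env) + 13]
25. n11.sig = 15  [terminal]
26. n13.lim = true  [terminal]
27. n15.pre = 21  [21]
28. n15.sig = "up"  ["up"]
29. n16.key = "uq"  [terminal]
30. n17.lim = false  [terminal]
31. n18.key = "un"  [terminal]
32. n15.acc = 15  [D.pre * 2 - 27]
33. n15.fin = -3  [D.pre * 2 - 45]
34. n20.lim = true  [terminal]
35. n21.key = "vu"  [terminal]
36. n22.lim = false  [terminal]
37. n19.mk = false  [e₁.lim == true]
38. n19.key = 4  [len(f.key) + 2]
39. n19.env = true  [e₀.lim == true]
40. n19.lim = 15  [15]
41. n14.mk = true  [A₁.env == true]
42. n14.key = 16  [(if A₁.mk then D.fin else A₁.key) + 12]
43. n14.env = false  [A₁.key > 4]
44. n14.lim = 10  [A₁.lim - 5]
45. n23.lim = false  [terminal]
46. n12.fin = true  [A.key > 15]
47. n12.env = 13  [A.lim + A.key - 13]
48. n12.off = 27  [A.key + 11]
49. n12.val = 18  [A.key + A.lim - 8]
50. n1.mk = false  [S.val > 18]
51. n1.key = 12  [S.env + g.sig - 16]
52. n1.env = true  [A₁.env == true]
53. n1.lim = 29  [S.env * -1 + 42]
54. n24.key = "yy"  [terminal]
55. n0.fin = false  [A.key == A.lim]
56. n0.env = -1  [A.key - 13]
57. n0.off = -5  [(if A.mk then A.key else A.lim) - 34]
58. n0.val = 23  [A.lim * 3 - 64]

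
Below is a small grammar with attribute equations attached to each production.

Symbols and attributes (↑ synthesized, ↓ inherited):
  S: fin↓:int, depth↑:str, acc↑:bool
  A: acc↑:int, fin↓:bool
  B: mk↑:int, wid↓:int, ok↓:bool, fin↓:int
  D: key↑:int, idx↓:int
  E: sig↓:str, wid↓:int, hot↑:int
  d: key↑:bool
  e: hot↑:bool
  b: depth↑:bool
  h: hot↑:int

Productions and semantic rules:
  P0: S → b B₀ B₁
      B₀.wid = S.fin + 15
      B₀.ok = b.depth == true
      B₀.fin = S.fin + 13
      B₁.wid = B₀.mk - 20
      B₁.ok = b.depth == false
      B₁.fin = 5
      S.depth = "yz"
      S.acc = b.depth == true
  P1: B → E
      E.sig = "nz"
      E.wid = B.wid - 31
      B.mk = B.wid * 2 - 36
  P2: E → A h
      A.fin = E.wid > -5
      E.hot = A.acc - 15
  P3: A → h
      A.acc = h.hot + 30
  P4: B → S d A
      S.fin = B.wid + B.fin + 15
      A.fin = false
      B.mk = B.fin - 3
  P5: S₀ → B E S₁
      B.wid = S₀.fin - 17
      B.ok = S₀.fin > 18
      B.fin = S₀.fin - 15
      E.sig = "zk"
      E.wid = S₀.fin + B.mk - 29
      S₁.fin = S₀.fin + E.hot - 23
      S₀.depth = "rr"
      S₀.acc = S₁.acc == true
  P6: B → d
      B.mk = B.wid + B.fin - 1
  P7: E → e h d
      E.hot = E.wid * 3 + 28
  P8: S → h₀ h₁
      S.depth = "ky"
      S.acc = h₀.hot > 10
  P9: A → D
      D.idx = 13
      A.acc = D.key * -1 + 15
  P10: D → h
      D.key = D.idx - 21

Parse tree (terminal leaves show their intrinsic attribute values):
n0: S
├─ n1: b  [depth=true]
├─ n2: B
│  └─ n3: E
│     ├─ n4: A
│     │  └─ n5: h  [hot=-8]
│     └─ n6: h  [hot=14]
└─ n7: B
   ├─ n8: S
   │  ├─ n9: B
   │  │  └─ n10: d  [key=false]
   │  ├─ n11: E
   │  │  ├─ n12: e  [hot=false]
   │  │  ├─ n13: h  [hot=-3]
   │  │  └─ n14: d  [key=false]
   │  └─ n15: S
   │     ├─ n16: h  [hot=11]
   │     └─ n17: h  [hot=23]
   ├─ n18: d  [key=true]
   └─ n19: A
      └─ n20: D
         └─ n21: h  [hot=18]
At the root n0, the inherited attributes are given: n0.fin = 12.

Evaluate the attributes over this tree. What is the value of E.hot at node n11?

4

1. n0.fin = 12  [given at root]
2. n1.depth = true  [terminal]
3. n2.wid = 27  [S.fin + 15]
4. n2.ok = true  [b.depth == true]
5. n2.fin = 25  [S.fin + 13]
6. n3.sig = "nz"  ["nz"]
7. n3.wid = -4  [B.wid - 31]
8. n4.fin = true  [E.wid > -5]
9. n5.hot = -8  [terminal]
10. n4.acc = 22  [h.hot + 30]
11. n6.hot = 14  [terminal]
12. n3.hot = 7  [A.acc - 15]
13. n2.mk = 18  [B.wid * 2 - 36]
14. n7.wid = -2  [B₀.mk - 20]
15. n7.ok = false  [b.depth == false]
16. n7.fin = 5  [5]
17. n8.fin = 18  [B.wid + B.fin + 15]
18. n9.wid = 1  [S₀.fin - 17]
19. n9.ok = false  [S₀.fin > 18]
20. n9.fin = 3  [S₀.fin - 15]
21. n10.key = false  [terminal]
22. n9.mk = 3  [B.wid + B.fin - 1]
23. n11.sig = "zk"  ["zk"]
24. n11.wid = -8  [S₀.fin + B.mk - 29]
25. n12.hot = false  [terminal]
26. n13.hot = -3  [terminal]
27. n14.key = false  [terminal]
28. n11.hot = 4  [E.wid * 3 + 28]
29. n15.fin = -1  [S₀.fin + E.hot - 23]
30. n16.hot = 11  [terminal]
31. n17.hot = 23  [terminal]
32. n15.depth = "ky"  ["ky"]
33. n15.acc = true  [h₀.hot > 10]
34. n8.depth = "rr"  ["rr"]
35. n8.acc = true  [S₁.acc == true]
36. n18.key = true  [terminal]
37. n19.fin = false  [false]
38. n20.idx = 13  [13]
39. n21.hot = 18  [terminal]
40. n20.key = -8  [D.idx - 21]
41. n19.acc = 23  [D.key * -1 + 15]
42. n7.mk = 2  [B.fin - 3]
43. n0.depth = "yz"  ["yz"]
44. n0.acc = true  [b.depth == true]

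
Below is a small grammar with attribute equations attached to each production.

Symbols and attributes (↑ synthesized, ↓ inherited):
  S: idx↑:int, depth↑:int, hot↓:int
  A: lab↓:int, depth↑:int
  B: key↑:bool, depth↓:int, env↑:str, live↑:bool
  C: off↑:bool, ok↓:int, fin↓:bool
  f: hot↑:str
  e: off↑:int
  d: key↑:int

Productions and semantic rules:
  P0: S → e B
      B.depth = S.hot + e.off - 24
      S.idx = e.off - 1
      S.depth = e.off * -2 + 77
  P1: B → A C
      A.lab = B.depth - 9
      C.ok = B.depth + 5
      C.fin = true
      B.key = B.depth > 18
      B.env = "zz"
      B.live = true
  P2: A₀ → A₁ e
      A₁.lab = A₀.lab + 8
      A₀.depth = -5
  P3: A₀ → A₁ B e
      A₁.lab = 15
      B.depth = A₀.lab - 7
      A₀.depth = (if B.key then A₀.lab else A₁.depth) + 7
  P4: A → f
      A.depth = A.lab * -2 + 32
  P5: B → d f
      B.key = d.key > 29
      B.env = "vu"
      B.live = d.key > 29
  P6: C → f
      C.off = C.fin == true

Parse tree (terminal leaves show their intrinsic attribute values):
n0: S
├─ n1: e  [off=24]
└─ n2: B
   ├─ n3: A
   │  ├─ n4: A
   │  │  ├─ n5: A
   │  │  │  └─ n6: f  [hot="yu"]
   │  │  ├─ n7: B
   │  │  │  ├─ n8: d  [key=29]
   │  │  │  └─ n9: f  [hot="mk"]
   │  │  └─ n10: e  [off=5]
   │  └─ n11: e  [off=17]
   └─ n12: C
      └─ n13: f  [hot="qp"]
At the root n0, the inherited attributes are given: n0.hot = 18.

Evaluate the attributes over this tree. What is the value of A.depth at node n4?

9

1. n0.hot = 18  [given at root]
2. n1.off = 24  [terminal]
3. n2.depth = 18  [S.hot + e.off - 24]
4. n3.lab = 9  [B.depth - 9]
5. n4.lab = 17  [A₀.lab + 8]
6. n5.lab = 15  [15]
7. n6.hot = "yu"  [terminal]
8. n5.depth = 2  [A.lab * -2 + 32]
9. n7.depth = 10  [A₀.lab - 7]
10. n8.key = 29  [terminal]
11. n9.hot = "mk"  [terminal]
12. n7.key = false  [d.key > 29]
13. n7.env = "vu"  ["vu"]
14. n7.live = false  [d.key > 29]
15. n10.off = 5  [terminal]
16. n4.depth = 9  [(if B.key then A₀.lab else A₁.depth) + 7]
17. n11.off = 17  [terminal]
18. n3.depth = -5  [-5]
19. n12.ok = 23  [B.depth + 5]
20. n12.fin = true  [true]
21. n13.hot = "qp"  [terminal]
22. n12.off = true  [C.fin == true]
23. n2.key = false  [B.depth > 18]
24. n2.env = "zz"  ["zz"]
25. n2.live = true  [true]
26. n0.idx = 23  [e.off - 1]
27. n0.depth = 29  [e.off * -2 + 77]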